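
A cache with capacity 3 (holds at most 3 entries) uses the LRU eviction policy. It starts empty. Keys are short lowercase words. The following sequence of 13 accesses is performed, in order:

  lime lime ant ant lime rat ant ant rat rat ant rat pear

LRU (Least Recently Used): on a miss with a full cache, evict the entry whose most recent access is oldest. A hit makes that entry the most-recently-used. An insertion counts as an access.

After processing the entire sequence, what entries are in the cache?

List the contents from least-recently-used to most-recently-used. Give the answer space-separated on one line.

LRU simulation (capacity=3):
  1. access lime: MISS. Cache (LRU->MRU): [lime]
  2. access lime: HIT. Cache (LRU->MRU): [lime]
  3. access ant: MISS. Cache (LRU->MRU): [lime ant]
  4. access ant: HIT. Cache (LRU->MRU): [lime ant]
  5. access lime: HIT. Cache (LRU->MRU): [ant lime]
  6. access rat: MISS. Cache (LRU->MRU): [ant lime rat]
  7. access ant: HIT. Cache (LRU->MRU): [lime rat ant]
  8. access ant: HIT. Cache (LRU->MRU): [lime rat ant]
  9. access rat: HIT. Cache (LRU->MRU): [lime ant rat]
  10. access rat: HIT. Cache (LRU->MRU): [lime ant rat]
  11. access ant: HIT. Cache (LRU->MRU): [lime rat ant]
  12. access rat: HIT. Cache (LRU->MRU): [lime ant rat]
  13. access pear: MISS, evict lime. Cache (LRU->MRU): [ant rat pear]
Total: 9 hits, 4 misses, 1 evictions

Answer: ant rat pear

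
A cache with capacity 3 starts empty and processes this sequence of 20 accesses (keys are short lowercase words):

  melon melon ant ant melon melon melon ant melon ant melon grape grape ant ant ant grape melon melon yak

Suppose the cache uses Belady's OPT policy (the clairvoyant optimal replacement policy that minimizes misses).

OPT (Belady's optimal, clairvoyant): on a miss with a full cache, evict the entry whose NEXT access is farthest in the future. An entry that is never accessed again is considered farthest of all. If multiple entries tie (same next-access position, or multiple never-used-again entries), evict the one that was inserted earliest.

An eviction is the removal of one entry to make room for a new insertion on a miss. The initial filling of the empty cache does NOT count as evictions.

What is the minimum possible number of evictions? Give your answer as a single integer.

Answer: 1

Derivation:
OPT (Belady) simulation (capacity=3):
  1. access melon: MISS. Cache: [melon]
  2. access melon: HIT. Next use of melon: step 5. Cache: [melon]
  3. access ant: MISS. Cache: [melon ant]
  4. access ant: HIT. Next use of ant: step 8. Cache: [melon ant]
  5. access melon: HIT. Next use of melon: step 6. Cache: [melon ant]
  6. access melon: HIT. Next use of melon: step 7. Cache: [melon ant]
  7. access melon: HIT. Next use of melon: step 9. Cache: [melon ant]
  8. access ant: HIT. Next use of ant: step 10. Cache: [melon ant]
  9. access melon: HIT. Next use of melon: step 11. Cache: [melon ant]
  10. access ant: HIT. Next use of ant: step 14. Cache: [melon ant]
  11. access melon: HIT. Next use of melon: step 18. Cache: [melon ant]
  12. access grape: MISS. Cache: [melon ant grape]
  13. access grape: HIT. Next use of grape: step 17. Cache: [melon ant grape]
  14. access ant: HIT. Next use of ant: step 15. Cache: [melon ant grape]
  15. access ant: HIT. Next use of ant: step 16. Cache: [melon ant grape]
  16. access ant: HIT. Next use of ant: never. Cache: [melon ant grape]
  17. access grape: HIT. Next use of grape: never. Cache: [melon ant grape]
  18. access melon: HIT. Next use of melon: step 19. Cache: [melon ant grape]
  19. access melon: HIT. Next use of melon: never. Cache: [melon ant grape]
  20. access yak: MISS, evict melon (next use: never). Cache: [ant grape yak]
Total: 16 hits, 4 misses, 1 evictions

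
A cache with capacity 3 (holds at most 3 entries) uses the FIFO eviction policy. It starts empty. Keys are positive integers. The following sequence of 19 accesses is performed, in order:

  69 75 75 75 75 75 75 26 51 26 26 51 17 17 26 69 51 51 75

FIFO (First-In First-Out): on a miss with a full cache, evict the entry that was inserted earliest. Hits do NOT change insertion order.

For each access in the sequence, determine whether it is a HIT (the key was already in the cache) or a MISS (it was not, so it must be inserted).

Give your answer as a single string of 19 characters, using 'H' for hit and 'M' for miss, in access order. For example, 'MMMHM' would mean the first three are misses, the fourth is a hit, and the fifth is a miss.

FIFO simulation (capacity=3):
  1. access 69: MISS. Cache (old->new): [69]
  2. access 75: MISS. Cache (old->new): [69 75]
  3. access 75: HIT. Cache (old->new): [69 75]
  4. access 75: HIT. Cache (old->new): [69 75]
  5. access 75: HIT. Cache (old->new): [69 75]
  6. access 75: HIT. Cache (old->new): [69 75]
  7. access 75: HIT. Cache (old->new): [69 75]
  8. access 26: MISS. Cache (old->new): [69 75 26]
  9. access 51: MISS, evict 69. Cache (old->new): [75 26 51]
  10. access 26: HIT. Cache (old->new): [75 26 51]
  11. access 26: HIT. Cache (old->new): [75 26 51]
  12. access 51: HIT. Cache (old->new): [75 26 51]
  13. access 17: MISS, evict 75. Cache (old->new): [26 51 17]
  14. access 17: HIT. Cache (old->new): [26 51 17]
  15. access 26: HIT. Cache (old->new): [26 51 17]
  16. access 69: MISS, evict 26. Cache (old->new): [51 17 69]
  17. access 51: HIT. Cache (old->new): [51 17 69]
  18. access 51: HIT. Cache (old->new): [51 17 69]
  19. access 75: MISS, evict 51. Cache (old->new): [17 69 75]
Total: 12 hits, 7 misses, 4 evictions

Answer: MMHHHHHMMHHHMHHMHHM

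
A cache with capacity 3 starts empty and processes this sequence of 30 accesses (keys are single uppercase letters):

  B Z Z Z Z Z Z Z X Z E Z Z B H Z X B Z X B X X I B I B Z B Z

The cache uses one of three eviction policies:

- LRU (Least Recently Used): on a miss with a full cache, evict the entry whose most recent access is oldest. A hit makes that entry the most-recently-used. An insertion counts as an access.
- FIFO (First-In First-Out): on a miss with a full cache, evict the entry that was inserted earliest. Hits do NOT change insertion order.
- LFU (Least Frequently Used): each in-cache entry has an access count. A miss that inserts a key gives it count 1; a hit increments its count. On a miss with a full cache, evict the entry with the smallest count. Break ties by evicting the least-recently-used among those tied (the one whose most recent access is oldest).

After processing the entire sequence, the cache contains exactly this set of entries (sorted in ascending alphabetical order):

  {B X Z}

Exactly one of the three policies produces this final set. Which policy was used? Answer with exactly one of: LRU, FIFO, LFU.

Answer: LFU

Derivation:
Simulating under each policy and comparing final sets:
  LRU: final set = {B I Z} -> differs
  FIFO: final set = {B I Z} -> differs
  LFU: final set = {B X Z} -> MATCHES target
Only LFU produces the target set.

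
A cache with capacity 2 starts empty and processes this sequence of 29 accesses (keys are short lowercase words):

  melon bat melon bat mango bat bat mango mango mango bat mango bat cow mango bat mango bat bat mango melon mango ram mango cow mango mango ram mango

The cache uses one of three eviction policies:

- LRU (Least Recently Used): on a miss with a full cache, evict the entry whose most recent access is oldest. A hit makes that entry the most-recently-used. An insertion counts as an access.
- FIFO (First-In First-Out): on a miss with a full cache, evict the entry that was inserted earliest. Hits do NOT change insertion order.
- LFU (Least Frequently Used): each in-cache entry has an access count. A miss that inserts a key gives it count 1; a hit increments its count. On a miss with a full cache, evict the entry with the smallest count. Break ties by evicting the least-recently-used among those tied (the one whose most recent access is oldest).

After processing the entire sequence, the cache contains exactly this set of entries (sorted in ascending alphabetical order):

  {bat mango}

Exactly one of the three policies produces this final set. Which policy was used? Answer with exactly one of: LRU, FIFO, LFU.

Simulating under each policy and comparing final sets:
  LRU: final set = {mango ram} -> differs
  FIFO: final set = {mango ram} -> differs
  LFU: final set = {bat mango} -> MATCHES target
Only LFU produces the target set.

Answer: LFU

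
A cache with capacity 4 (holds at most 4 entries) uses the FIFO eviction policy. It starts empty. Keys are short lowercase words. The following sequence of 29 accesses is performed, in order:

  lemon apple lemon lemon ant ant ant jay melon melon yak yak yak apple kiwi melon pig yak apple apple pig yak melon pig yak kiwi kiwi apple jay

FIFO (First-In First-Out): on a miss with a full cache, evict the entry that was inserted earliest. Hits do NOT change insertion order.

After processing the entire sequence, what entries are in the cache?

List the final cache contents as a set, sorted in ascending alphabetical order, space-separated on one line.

FIFO simulation (capacity=4):
  1. access lemon: MISS. Cache (old->new): [lemon]
  2. access apple: MISS. Cache (old->new): [lemon apple]
  3. access lemon: HIT. Cache (old->new): [lemon apple]
  4. access lemon: HIT. Cache (old->new): [lemon apple]
  5. access ant: MISS. Cache (old->new): [lemon apple ant]
  6. access ant: HIT. Cache (old->new): [lemon apple ant]
  7. access ant: HIT. Cache (old->new): [lemon apple ant]
  8. access jay: MISS. Cache (old->new): [lemon apple ant jay]
  9. access melon: MISS, evict lemon. Cache (old->new): [apple ant jay melon]
  10. access melon: HIT. Cache (old->new): [apple ant jay melon]
  11. access yak: MISS, evict apple. Cache (old->new): [ant jay melon yak]
  12. access yak: HIT. Cache (old->new): [ant jay melon yak]
  13. access yak: HIT. Cache (old->new): [ant jay melon yak]
  14. access apple: MISS, evict ant. Cache (old->new): [jay melon yak apple]
  15. access kiwi: MISS, evict jay. Cache (old->new): [melon yak apple kiwi]
  16. access melon: HIT. Cache (old->new): [melon yak apple kiwi]
  17. access pig: MISS, evict melon. Cache (old->new): [yak apple kiwi pig]
  18. access yak: HIT. Cache (old->new): [yak apple kiwi pig]
  19. access apple: HIT. Cache (old->new): [yak apple kiwi pig]
  20. access apple: HIT. Cache (old->new): [yak apple kiwi pig]
  21. access pig: HIT. Cache (old->new): [yak apple kiwi pig]
  22. access yak: HIT. Cache (old->new): [yak apple kiwi pig]
  23. access melon: MISS, evict yak. Cache (old->new): [apple kiwi pig melon]
  24. access pig: HIT. Cache (old->new): [apple kiwi pig melon]
  25. access yak: MISS, evict apple. Cache (old->new): [kiwi pig melon yak]
  26. access kiwi: HIT. Cache (old->new): [kiwi pig melon yak]
  27. access kiwi: HIT. Cache (old->new): [kiwi pig melon yak]
  28. access apple: MISS, evict kiwi. Cache (old->new): [pig melon yak apple]
  29. access jay: MISS, evict pig. Cache (old->new): [melon yak apple jay]
Total: 16 hits, 13 misses, 9 evictions

Answer: apple jay melon yak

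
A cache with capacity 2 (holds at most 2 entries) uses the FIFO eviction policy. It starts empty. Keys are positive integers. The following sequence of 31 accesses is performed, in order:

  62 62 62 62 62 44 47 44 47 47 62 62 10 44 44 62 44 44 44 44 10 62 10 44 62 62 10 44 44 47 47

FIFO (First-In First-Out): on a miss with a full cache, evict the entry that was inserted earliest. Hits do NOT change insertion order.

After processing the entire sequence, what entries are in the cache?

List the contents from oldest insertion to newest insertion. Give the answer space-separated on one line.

Answer: 44 47

Derivation:
FIFO simulation (capacity=2):
  1. access 62: MISS. Cache (old->new): [62]
  2. access 62: HIT. Cache (old->new): [62]
  3. access 62: HIT. Cache (old->new): [62]
  4. access 62: HIT. Cache (old->new): [62]
  5. access 62: HIT. Cache (old->new): [62]
  6. access 44: MISS. Cache (old->new): [62 44]
  7. access 47: MISS, evict 62. Cache (old->new): [44 47]
  8. access 44: HIT. Cache (old->new): [44 47]
  9. access 47: HIT. Cache (old->new): [44 47]
  10. access 47: HIT. Cache (old->new): [44 47]
  11. access 62: MISS, evict 44. Cache (old->new): [47 62]
  12. access 62: HIT. Cache (old->new): [47 62]
  13. access 10: MISS, evict 47. Cache (old->new): [62 10]
  14. access 44: MISS, evict 62. Cache (old->new): [10 44]
  15. access 44: HIT. Cache (old->new): [10 44]
  16. access 62: MISS, evict 10. Cache (old->new): [44 62]
  17. access 44: HIT. Cache (old->new): [44 62]
  18. access 44: HIT. Cache (old->new): [44 62]
  19. access 44: HIT. Cache (old->new): [44 62]
  20. access 44: HIT. Cache (old->new): [44 62]
  21. access 10: MISS, evict 44. Cache (old->new): [62 10]
  22. access 62: HIT. Cache (old->new): [62 10]
  23. access 10: HIT. Cache (old->new): [62 10]
  24. access 44: MISS, evict 62. Cache (old->new): [10 44]
  25. access 62: MISS, evict 10. Cache (old->new): [44 62]
  26. access 62: HIT. Cache (old->new): [44 62]
  27. access 10: MISS, evict 44. Cache (old->new): [62 10]
  28. access 44: MISS, evict 62. Cache (old->new): [10 44]
  29. access 44: HIT. Cache (old->new): [10 44]
  30. access 47: MISS, evict 10. Cache (old->new): [44 47]
  31. access 47: HIT. Cache (old->new): [44 47]
Total: 18 hits, 13 misses, 11 evictions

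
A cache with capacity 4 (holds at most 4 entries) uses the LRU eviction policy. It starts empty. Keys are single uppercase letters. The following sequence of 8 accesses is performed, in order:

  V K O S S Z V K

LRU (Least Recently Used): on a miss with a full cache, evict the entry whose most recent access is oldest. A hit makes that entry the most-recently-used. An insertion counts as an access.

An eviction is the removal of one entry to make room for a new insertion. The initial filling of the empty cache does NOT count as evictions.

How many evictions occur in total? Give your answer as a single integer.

Answer: 3

Derivation:
LRU simulation (capacity=4):
  1. access V: MISS. Cache (LRU->MRU): [V]
  2. access K: MISS. Cache (LRU->MRU): [V K]
  3. access O: MISS. Cache (LRU->MRU): [V K O]
  4. access S: MISS. Cache (LRU->MRU): [V K O S]
  5. access S: HIT. Cache (LRU->MRU): [V K O S]
  6. access Z: MISS, evict V. Cache (LRU->MRU): [K O S Z]
  7. access V: MISS, evict K. Cache (LRU->MRU): [O S Z V]
  8. access K: MISS, evict O. Cache (LRU->MRU): [S Z V K]
Total: 1 hits, 7 misses, 3 evictions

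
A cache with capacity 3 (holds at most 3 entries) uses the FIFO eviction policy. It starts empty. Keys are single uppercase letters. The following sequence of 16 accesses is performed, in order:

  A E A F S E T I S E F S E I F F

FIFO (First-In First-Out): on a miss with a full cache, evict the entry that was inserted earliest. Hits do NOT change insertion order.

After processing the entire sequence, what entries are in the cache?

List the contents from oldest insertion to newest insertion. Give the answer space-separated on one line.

FIFO simulation (capacity=3):
  1. access A: MISS. Cache (old->new): [A]
  2. access E: MISS. Cache (old->new): [A E]
  3. access A: HIT. Cache (old->new): [A E]
  4. access F: MISS. Cache (old->new): [A E F]
  5. access S: MISS, evict A. Cache (old->new): [E F S]
  6. access E: HIT. Cache (old->new): [E F S]
  7. access T: MISS, evict E. Cache (old->new): [F S T]
  8. access I: MISS, evict F. Cache (old->new): [S T I]
  9. access S: HIT. Cache (old->new): [S T I]
  10. access E: MISS, evict S. Cache (old->new): [T I E]
  11. access F: MISS, evict T. Cache (old->new): [I E F]
  12. access S: MISS, evict I. Cache (old->new): [E F S]
  13. access E: HIT. Cache (old->new): [E F S]
  14. access I: MISS, evict E. Cache (old->new): [F S I]
  15. access F: HIT. Cache (old->new): [F S I]
  16. access F: HIT. Cache (old->new): [F S I]
Total: 6 hits, 10 misses, 7 evictions

Answer: F S I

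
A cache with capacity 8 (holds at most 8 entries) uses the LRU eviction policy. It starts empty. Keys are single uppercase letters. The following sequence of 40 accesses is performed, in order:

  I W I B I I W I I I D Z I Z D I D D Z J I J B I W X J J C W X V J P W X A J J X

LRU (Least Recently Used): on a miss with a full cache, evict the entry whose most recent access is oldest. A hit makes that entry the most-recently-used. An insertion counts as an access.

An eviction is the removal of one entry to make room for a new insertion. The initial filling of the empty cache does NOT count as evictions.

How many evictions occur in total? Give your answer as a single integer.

LRU simulation (capacity=8):
  1. access I: MISS. Cache (LRU->MRU): [I]
  2. access W: MISS. Cache (LRU->MRU): [I W]
  3. access I: HIT. Cache (LRU->MRU): [W I]
  4. access B: MISS. Cache (LRU->MRU): [W I B]
  5. access I: HIT. Cache (LRU->MRU): [W B I]
  6. access I: HIT. Cache (LRU->MRU): [W B I]
  7. access W: HIT. Cache (LRU->MRU): [B I W]
  8. access I: HIT. Cache (LRU->MRU): [B W I]
  9. access I: HIT. Cache (LRU->MRU): [B W I]
  10. access I: HIT. Cache (LRU->MRU): [B W I]
  11. access D: MISS. Cache (LRU->MRU): [B W I D]
  12. access Z: MISS. Cache (LRU->MRU): [B W I D Z]
  13. access I: HIT. Cache (LRU->MRU): [B W D Z I]
  14. access Z: HIT. Cache (LRU->MRU): [B W D I Z]
  15. access D: HIT. Cache (LRU->MRU): [B W I Z D]
  16. access I: HIT. Cache (LRU->MRU): [B W Z D I]
  17. access D: HIT. Cache (LRU->MRU): [B W Z I D]
  18. access D: HIT. Cache (LRU->MRU): [B W Z I D]
  19. access Z: HIT. Cache (LRU->MRU): [B W I D Z]
  20. access J: MISS. Cache (LRU->MRU): [B W I D Z J]
  21. access I: HIT. Cache (LRU->MRU): [B W D Z J I]
  22. access J: HIT. Cache (LRU->MRU): [B W D Z I J]
  23. access B: HIT. Cache (LRU->MRU): [W D Z I J B]
  24. access I: HIT. Cache (LRU->MRU): [W D Z J B I]
  25. access W: HIT. Cache (LRU->MRU): [D Z J B I W]
  26. access X: MISS. Cache (LRU->MRU): [D Z J B I W X]
  27. access J: HIT. Cache (LRU->MRU): [D Z B I W X J]
  28. access J: HIT. Cache (LRU->MRU): [D Z B I W X J]
  29. access C: MISS. Cache (LRU->MRU): [D Z B I W X J C]
  30. access W: HIT. Cache (LRU->MRU): [D Z B I X J C W]
  31. access X: HIT. Cache (LRU->MRU): [D Z B I J C W X]
  32. access V: MISS, evict D. Cache (LRU->MRU): [Z B I J C W X V]
  33. access J: HIT. Cache (LRU->MRU): [Z B I C W X V J]
  34. access P: MISS, evict Z. Cache (LRU->MRU): [B I C W X V J P]
  35. access W: HIT. Cache (LRU->MRU): [B I C X V J P W]
  36. access X: HIT. Cache (LRU->MRU): [B I C V J P W X]
  37. access A: MISS, evict B. Cache (LRU->MRU): [I C V J P W X A]
  38. access J: HIT. Cache (LRU->MRU): [I C V P W X A J]
  39. access J: HIT. Cache (LRU->MRU): [I C V P W X A J]
  40. access X: HIT. Cache (LRU->MRU): [I C V P W A J X]
Total: 29 hits, 11 misses, 3 evictions

Answer: 3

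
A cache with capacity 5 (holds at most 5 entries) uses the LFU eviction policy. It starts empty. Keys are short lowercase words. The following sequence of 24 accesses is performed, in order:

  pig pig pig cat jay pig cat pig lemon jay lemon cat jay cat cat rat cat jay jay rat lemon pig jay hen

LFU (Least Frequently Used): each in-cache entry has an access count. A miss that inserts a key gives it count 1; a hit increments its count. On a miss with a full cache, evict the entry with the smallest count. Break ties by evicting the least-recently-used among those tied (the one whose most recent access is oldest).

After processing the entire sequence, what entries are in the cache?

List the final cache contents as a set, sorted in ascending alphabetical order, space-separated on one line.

Answer: cat hen jay lemon pig

Derivation:
LFU simulation (capacity=5):
  1. access pig: MISS. Cache: [pig(c=1)]
  2. access pig: HIT, count now 2. Cache: [pig(c=2)]
  3. access pig: HIT, count now 3. Cache: [pig(c=3)]
  4. access cat: MISS. Cache: [cat(c=1) pig(c=3)]
  5. access jay: MISS. Cache: [cat(c=1) jay(c=1) pig(c=3)]
  6. access pig: HIT, count now 4. Cache: [cat(c=1) jay(c=1) pig(c=4)]
  7. access cat: HIT, count now 2. Cache: [jay(c=1) cat(c=2) pig(c=4)]
  8. access pig: HIT, count now 5. Cache: [jay(c=1) cat(c=2) pig(c=5)]
  9. access lemon: MISS. Cache: [jay(c=1) lemon(c=1) cat(c=2) pig(c=5)]
  10. access jay: HIT, count now 2. Cache: [lemon(c=1) cat(c=2) jay(c=2) pig(c=5)]
  11. access lemon: HIT, count now 2. Cache: [cat(c=2) jay(c=2) lemon(c=2) pig(c=5)]
  12. access cat: HIT, count now 3. Cache: [jay(c=2) lemon(c=2) cat(c=3) pig(c=5)]
  13. access jay: HIT, count now 3. Cache: [lemon(c=2) cat(c=3) jay(c=3) pig(c=5)]
  14. access cat: HIT, count now 4. Cache: [lemon(c=2) jay(c=3) cat(c=4) pig(c=5)]
  15. access cat: HIT, count now 5. Cache: [lemon(c=2) jay(c=3) pig(c=5) cat(c=5)]
  16. access rat: MISS. Cache: [rat(c=1) lemon(c=2) jay(c=3) pig(c=5) cat(c=5)]
  17. access cat: HIT, count now 6. Cache: [rat(c=1) lemon(c=2) jay(c=3) pig(c=5) cat(c=6)]
  18. access jay: HIT, count now 4. Cache: [rat(c=1) lemon(c=2) jay(c=4) pig(c=5) cat(c=6)]
  19. access jay: HIT, count now 5. Cache: [rat(c=1) lemon(c=2) pig(c=5) jay(c=5) cat(c=6)]
  20. access rat: HIT, count now 2. Cache: [lemon(c=2) rat(c=2) pig(c=5) jay(c=5) cat(c=6)]
  21. access lemon: HIT, count now 3. Cache: [rat(c=2) lemon(c=3) pig(c=5) jay(c=5) cat(c=6)]
  22. access pig: HIT, count now 6. Cache: [rat(c=2) lemon(c=3) jay(c=5) cat(c=6) pig(c=6)]
  23. access jay: HIT, count now 6. Cache: [rat(c=2) lemon(c=3) cat(c=6) pig(c=6) jay(c=6)]
  24. access hen: MISS, evict rat(c=2). Cache: [hen(c=1) lemon(c=3) cat(c=6) pig(c=6) jay(c=6)]
Total: 18 hits, 6 misses, 1 evictions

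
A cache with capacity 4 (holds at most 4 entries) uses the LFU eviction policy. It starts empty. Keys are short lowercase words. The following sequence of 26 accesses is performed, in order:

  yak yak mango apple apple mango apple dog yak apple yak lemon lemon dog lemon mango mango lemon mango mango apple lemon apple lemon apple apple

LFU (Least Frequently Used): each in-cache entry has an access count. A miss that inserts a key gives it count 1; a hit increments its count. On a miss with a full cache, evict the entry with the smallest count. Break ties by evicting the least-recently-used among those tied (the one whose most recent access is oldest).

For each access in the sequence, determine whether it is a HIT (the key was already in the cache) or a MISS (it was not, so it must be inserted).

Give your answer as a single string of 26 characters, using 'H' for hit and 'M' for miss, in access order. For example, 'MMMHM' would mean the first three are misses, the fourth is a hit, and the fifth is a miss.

LFU simulation (capacity=4):
  1. access yak: MISS. Cache: [yak(c=1)]
  2. access yak: HIT, count now 2. Cache: [yak(c=2)]
  3. access mango: MISS. Cache: [mango(c=1) yak(c=2)]
  4. access apple: MISS. Cache: [mango(c=1) apple(c=1) yak(c=2)]
  5. access apple: HIT, count now 2. Cache: [mango(c=1) yak(c=2) apple(c=2)]
  6. access mango: HIT, count now 2. Cache: [yak(c=2) apple(c=2) mango(c=2)]
  7. access apple: HIT, count now 3. Cache: [yak(c=2) mango(c=2) apple(c=3)]
  8. access dog: MISS. Cache: [dog(c=1) yak(c=2) mango(c=2) apple(c=3)]
  9. access yak: HIT, count now 3. Cache: [dog(c=1) mango(c=2) apple(c=3) yak(c=3)]
  10. access apple: HIT, count now 4. Cache: [dog(c=1) mango(c=2) yak(c=3) apple(c=4)]
  11. access yak: HIT, count now 4. Cache: [dog(c=1) mango(c=2) apple(c=4) yak(c=4)]
  12. access lemon: MISS, evict dog(c=1). Cache: [lemon(c=1) mango(c=2) apple(c=4) yak(c=4)]
  13. access lemon: HIT, count now 2. Cache: [mango(c=2) lemon(c=2) apple(c=4) yak(c=4)]
  14. access dog: MISS, evict mango(c=2). Cache: [dog(c=1) lemon(c=2) apple(c=4) yak(c=4)]
  15. access lemon: HIT, count now 3. Cache: [dog(c=1) lemon(c=3) apple(c=4) yak(c=4)]
  16. access mango: MISS, evict dog(c=1). Cache: [mango(c=1) lemon(c=3) apple(c=4) yak(c=4)]
  17. access mango: HIT, count now 2. Cache: [mango(c=2) lemon(c=3) apple(c=4) yak(c=4)]
  18. access lemon: HIT, count now 4. Cache: [mango(c=2) apple(c=4) yak(c=4) lemon(c=4)]
  19. access mango: HIT, count now 3. Cache: [mango(c=3) apple(c=4) yak(c=4) lemon(c=4)]
  20. access mango: HIT, count now 4. Cache: [apple(c=4) yak(c=4) lemon(c=4) mango(c=4)]
  21. access apple: HIT, count now 5. Cache: [yak(c=4) lemon(c=4) mango(c=4) apple(c=5)]
  22. access lemon: HIT, count now 5. Cache: [yak(c=4) mango(c=4) apple(c=5) lemon(c=5)]
  23. access apple: HIT, count now 6. Cache: [yak(c=4) mango(c=4) lemon(c=5) apple(c=6)]
  24. access lemon: HIT, count now 6. Cache: [yak(c=4) mango(c=4) apple(c=6) lemon(c=6)]
  25. access apple: HIT, count now 7. Cache: [yak(c=4) mango(c=4) lemon(c=6) apple(c=7)]
  26. access apple: HIT, count now 8. Cache: [yak(c=4) mango(c=4) lemon(c=6) apple(c=8)]
Total: 19 hits, 7 misses, 3 evictions

Answer: MHMMHHHMHHHMHMHMHHHHHHHHHH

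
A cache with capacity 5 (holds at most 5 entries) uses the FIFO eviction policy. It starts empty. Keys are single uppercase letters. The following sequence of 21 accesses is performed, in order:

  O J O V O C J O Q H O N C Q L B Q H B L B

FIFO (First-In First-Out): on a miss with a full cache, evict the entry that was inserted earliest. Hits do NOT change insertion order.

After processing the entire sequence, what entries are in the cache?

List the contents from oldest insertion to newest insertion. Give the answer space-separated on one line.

Answer: N L B Q H

Derivation:
FIFO simulation (capacity=5):
  1. access O: MISS. Cache (old->new): [O]
  2. access J: MISS. Cache (old->new): [O J]
  3. access O: HIT. Cache (old->new): [O J]
  4. access V: MISS. Cache (old->new): [O J V]
  5. access O: HIT. Cache (old->new): [O J V]
  6. access C: MISS. Cache (old->new): [O J V C]
  7. access J: HIT. Cache (old->new): [O J V C]
  8. access O: HIT. Cache (old->new): [O J V C]
  9. access Q: MISS. Cache (old->new): [O J V C Q]
  10. access H: MISS, evict O. Cache (old->new): [J V C Q H]
  11. access O: MISS, evict J. Cache (old->new): [V C Q H O]
  12. access N: MISS, evict V. Cache (old->new): [C Q H O N]
  13. access C: HIT. Cache (old->new): [C Q H O N]
  14. access Q: HIT. Cache (old->new): [C Q H O N]
  15. access L: MISS, evict C. Cache (old->new): [Q H O N L]
  16. access B: MISS, evict Q. Cache (old->new): [H O N L B]
  17. access Q: MISS, evict H. Cache (old->new): [O N L B Q]
  18. access H: MISS, evict O. Cache (old->new): [N L B Q H]
  19. access B: HIT. Cache (old->new): [N L B Q H]
  20. access L: HIT. Cache (old->new): [N L B Q H]
  21. access B: HIT. Cache (old->new): [N L B Q H]
Total: 9 hits, 12 misses, 7 evictions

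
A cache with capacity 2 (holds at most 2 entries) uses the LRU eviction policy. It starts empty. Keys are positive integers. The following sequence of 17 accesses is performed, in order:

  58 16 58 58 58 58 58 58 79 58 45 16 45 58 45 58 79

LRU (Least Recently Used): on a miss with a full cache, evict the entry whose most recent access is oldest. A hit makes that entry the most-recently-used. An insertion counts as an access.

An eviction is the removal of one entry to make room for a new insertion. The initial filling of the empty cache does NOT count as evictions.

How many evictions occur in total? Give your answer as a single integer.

LRU simulation (capacity=2):
  1. access 58: MISS. Cache (LRU->MRU): [58]
  2. access 16: MISS. Cache (LRU->MRU): [58 16]
  3. access 58: HIT. Cache (LRU->MRU): [16 58]
  4. access 58: HIT. Cache (LRU->MRU): [16 58]
  5. access 58: HIT. Cache (LRU->MRU): [16 58]
  6. access 58: HIT. Cache (LRU->MRU): [16 58]
  7. access 58: HIT. Cache (LRU->MRU): [16 58]
  8. access 58: HIT. Cache (LRU->MRU): [16 58]
  9. access 79: MISS, evict 16. Cache (LRU->MRU): [58 79]
  10. access 58: HIT. Cache (LRU->MRU): [79 58]
  11. access 45: MISS, evict 79. Cache (LRU->MRU): [58 45]
  12. access 16: MISS, evict 58. Cache (LRU->MRU): [45 16]
  13. access 45: HIT. Cache (LRU->MRU): [16 45]
  14. access 58: MISS, evict 16. Cache (LRU->MRU): [45 58]
  15. access 45: HIT. Cache (LRU->MRU): [58 45]
  16. access 58: HIT. Cache (LRU->MRU): [45 58]
  17. access 79: MISS, evict 45. Cache (LRU->MRU): [58 79]
Total: 10 hits, 7 misses, 5 evictions

Answer: 5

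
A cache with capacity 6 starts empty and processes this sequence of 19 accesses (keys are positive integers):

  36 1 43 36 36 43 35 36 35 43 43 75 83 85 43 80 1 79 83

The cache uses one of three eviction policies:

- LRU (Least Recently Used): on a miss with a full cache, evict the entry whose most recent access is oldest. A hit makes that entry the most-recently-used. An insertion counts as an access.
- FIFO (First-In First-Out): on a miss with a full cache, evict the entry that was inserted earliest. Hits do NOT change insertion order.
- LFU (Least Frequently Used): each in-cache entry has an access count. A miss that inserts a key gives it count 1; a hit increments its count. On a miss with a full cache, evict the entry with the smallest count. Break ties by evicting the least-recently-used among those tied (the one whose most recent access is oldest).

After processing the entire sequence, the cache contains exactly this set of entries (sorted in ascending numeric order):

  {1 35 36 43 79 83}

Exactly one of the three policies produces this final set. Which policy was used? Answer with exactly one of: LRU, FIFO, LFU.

Answer: LFU

Derivation:
Simulating under each policy and comparing final sets:
  LRU: final set = {1 43 79 80 83 85} -> differs
  FIFO: final set = {1 75 79 80 83 85} -> differs
  LFU: final set = {1 35 36 43 79 83} -> MATCHES target
Only LFU produces the target set.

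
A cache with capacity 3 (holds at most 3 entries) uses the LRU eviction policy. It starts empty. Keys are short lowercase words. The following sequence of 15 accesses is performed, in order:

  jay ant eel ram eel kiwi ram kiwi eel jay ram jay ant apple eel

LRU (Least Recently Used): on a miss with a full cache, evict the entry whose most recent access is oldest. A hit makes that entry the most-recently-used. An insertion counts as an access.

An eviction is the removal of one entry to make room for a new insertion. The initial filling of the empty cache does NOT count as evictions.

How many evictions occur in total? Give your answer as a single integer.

LRU simulation (capacity=3):
  1. access jay: MISS. Cache (LRU->MRU): [jay]
  2. access ant: MISS. Cache (LRU->MRU): [jay ant]
  3. access eel: MISS. Cache (LRU->MRU): [jay ant eel]
  4. access ram: MISS, evict jay. Cache (LRU->MRU): [ant eel ram]
  5. access eel: HIT. Cache (LRU->MRU): [ant ram eel]
  6. access kiwi: MISS, evict ant. Cache (LRU->MRU): [ram eel kiwi]
  7. access ram: HIT. Cache (LRU->MRU): [eel kiwi ram]
  8. access kiwi: HIT. Cache (LRU->MRU): [eel ram kiwi]
  9. access eel: HIT. Cache (LRU->MRU): [ram kiwi eel]
  10. access jay: MISS, evict ram. Cache (LRU->MRU): [kiwi eel jay]
  11. access ram: MISS, evict kiwi. Cache (LRU->MRU): [eel jay ram]
  12. access jay: HIT. Cache (LRU->MRU): [eel ram jay]
  13. access ant: MISS, evict eel. Cache (LRU->MRU): [ram jay ant]
  14. access apple: MISS, evict ram. Cache (LRU->MRU): [jay ant apple]
  15. access eel: MISS, evict jay. Cache (LRU->MRU): [ant apple eel]
Total: 5 hits, 10 misses, 7 evictions

Answer: 7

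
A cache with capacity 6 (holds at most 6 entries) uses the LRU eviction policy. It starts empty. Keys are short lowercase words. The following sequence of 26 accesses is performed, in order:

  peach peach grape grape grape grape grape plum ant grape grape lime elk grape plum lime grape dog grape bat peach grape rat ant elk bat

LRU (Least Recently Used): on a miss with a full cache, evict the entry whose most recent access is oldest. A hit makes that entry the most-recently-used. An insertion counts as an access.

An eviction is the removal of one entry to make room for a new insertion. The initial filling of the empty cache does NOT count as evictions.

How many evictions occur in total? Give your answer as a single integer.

LRU simulation (capacity=6):
  1. access peach: MISS. Cache (LRU->MRU): [peach]
  2. access peach: HIT. Cache (LRU->MRU): [peach]
  3. access grape: MISS. Cache (LRU->MRU): [peach grape]
  4. access grape: HIT. Cache (LRU->MRU): [peach grape]
  5. access grape: HIT. Cache (LRU->MRU): [peach grape]
  6. access grape: HIT. Cache (LRU->MRU): [peach grape]
  7. access grape: HIT. Cache (LRU->MRU): [peach grape]
  8. access plum: MISS. Cache (LRU->MRU): [peach grape plum]
  9. access ant: MISS. Cache (LRU->MRU): [peach grape plum ant]
  10. access grape: HIT. Cache (LRU->MRU): [peach plum ant grape]
  11. access grape: HIT. Cache (LRU->MRU): [peach plum ant grape]
  12. access lime: MISS. Cache (LRU->MRU): [peach plum ant grape lime]
  13. access elk: MISS. Cache (LRU->MRU): [peach plum ant grape lime elk]
  14. access grape: HIT. Cache (LRU->MRU): [peach plum ant lime elk grape]
  15. access plum: HIT. Cache (LRU->MRU): [peach ant lime elk grape plum]
  16. access lime: HIT. Cache (LRU->MRU): [peach ant elk grape plum lime]
  17. access grape: HIT. Cache (LRU->MRU): [peach ant elk plum lime grape]
  18. access dog: MISS, evict peach. Cache (LRU->MRU): [ant elk plum lime grape dog]
  19. access grape: HIT. Cache (LRU->MRU): [ant elk plum lime dog grape]
  20. access bat: MISS, evict ant. Cache (LRU->MRU): [elk plum lime dog grape bat]
  21. access peach: MISS, evict elk. Cache (LRU->MRU): [plum lime dog grape bat peach]
  22. access grape: HIT. Cache (LRU->MRU): [plum lime dog bat peach grape]
  23. access rat: MISS, evict plum. Cache (LRU->MRU): [lime dog bat peach grape rat]
  24. access ant: MISS, evict lime. Cache (LRU->MRU): [dog bat peach grape rat ant]
  25. access elk: MISS, evict dog. Cache (LRU->MRU): [bat peach grape rat ant elk]
  26. access bat: HIT. Cache (LRU->MRU): [peach grape rat ant elk bat]
Total: 14 hits, 12 misses, 6 evictions

Answer: 6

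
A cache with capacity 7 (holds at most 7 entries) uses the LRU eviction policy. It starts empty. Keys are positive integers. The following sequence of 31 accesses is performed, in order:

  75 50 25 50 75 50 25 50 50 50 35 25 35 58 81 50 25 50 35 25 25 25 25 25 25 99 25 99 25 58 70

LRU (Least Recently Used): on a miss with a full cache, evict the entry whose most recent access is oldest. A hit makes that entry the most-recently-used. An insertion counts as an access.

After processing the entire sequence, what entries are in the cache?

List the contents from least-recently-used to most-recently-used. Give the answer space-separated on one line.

Answer: 81 50 35 99 25 58 70

Derivation:
LRU simulation (capacity=7):
  1. access 75: MISS. Cache (LRU->MRU): [75]
  2. access 50: MISS. Cache (LRU->MRU): [75 50]
  3. access 25: MISS. Cache (LRU->MRU): [75 50 25]
  4. access 50: HIT. Cache (LRU->MRU): [75 25 50]
  5. access 75: HIT. Cache (LRU->MRU): [25 50 75]
  6. access 50: HIT. Cache (LRU->MRU): [25 75 50]
  7. access 25: HIT. Cache (LRU->MRU): [75 50 25]
  8. access 50: HIT. Cache (LRU->MRU): [75 25 50]
  9. access 50: HIT. Cache (LRU->MRU): [75 25 50]
  10. access 50: HIT. Cache (LRU->MRU): [75 25 50]
  11. access 35: MISS. Cache (LRU->MRU): [75 25 50 35]
  12. access 25: HIT. Cache (LRU->MRU): [75 50 35 25]
  13. access 35: HIT. Cache (LRU->MRU): [75 50 25 35]
  14. access 58: MISS. Cache (LRU->MRU): [75 50 25 35 58]
  15. access 81: MISS. Cache (LRU->MRU): [75 50 25 35 58 81]
  16. access 50: HIT. Cache (LRU->MRU): [75 25 35 58 81 50]
  17. access 25: HIT. Cache (LRU->MRU): [75 35 58 81 50 25]
  18. access 50: HIT. Cache (LRU->MRU): [75 35 58 81 25 50]
  19. access 35: HIT. Cache (LRU->MRU): [75 58 81 25 50 35]
  20. access 25: HIT. Cache (LRU->MRU): [75 58 81 50 35 25]
  21. access 25: HIT. Cache (LRU->MRU): [75 58 81 50 35 25]
  22. access 25: HIT. Cache (LRU->MRU): [75 58 81 50 35 25]
  23. access 25: HIT. Cache (LRU->MRU): [75 58 81 50 35 25]
  24. access 25: HIT. Cache (LRU->MRU): [75 58 81 50 35 25]
  25. access 25: HIT. Cache (LRU->MRU): [75 58 81 50 35 25]
  26. access 99: MISS. Cache (LRU->MRU): [75 58 81 50 35 25 99]
  27. access 25: HIT. Cache (LRU->MRU): [75 58 81 50 35 99 25]
  28. access 99: HIT. Cache (LRU->MRU): [75 58 81 50 35 25 99]
  29. access 25: HIT. Cache (LRU->MRU): [75 58 81 50 35 99 25]
  30. access 58: HIT. Cache (LRU->MRU): [75 81 50 35 99 25 58]
  31. access 70: MISS, evict 75. Cache (LRU->MRU): [81 50 35 99 25 58 70]
Total: 23 hits, 8 misses, 1 evictions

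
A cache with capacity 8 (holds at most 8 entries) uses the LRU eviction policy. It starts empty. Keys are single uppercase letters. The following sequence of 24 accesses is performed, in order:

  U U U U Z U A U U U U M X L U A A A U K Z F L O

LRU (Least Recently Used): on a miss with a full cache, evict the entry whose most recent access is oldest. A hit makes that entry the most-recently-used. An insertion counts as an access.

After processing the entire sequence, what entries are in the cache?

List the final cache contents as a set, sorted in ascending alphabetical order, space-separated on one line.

Answer: A F K L O U X Z

Derivation:
LRU simulation (capacity=8):
  1. access U: MISS. Cache (LRU->MRU): [U]
  2. access U: HIT. Cache (LRU->MRU): [U]
  3. access U: HIT. Cache (LRU->MRU): [U]
  4. access U: HIT. Cache (LRU->MRU): [U]
  5. access Z: MISS. Cache (LRU->MRU): [U Z]
  6. access U: HIT. Cache (LRU->MRU): [Z U]
  7. access A: MISS. Cache (LRU->MRU): [Z U A]
  8. access U: HIT. Cache (LRU->MRU): [Z A U]
  9. access U: HIT. Cache (LRU->MRU): [Z A U]
  10. access U: HIT. Cache (LRU->MRU): [Z A U]
  11. access U: HIT. Cache (LRU->MRU): [Z A U]
  12. access M: MISS. Cache (LRU->MRU): [Z A U M]
  13. access X: MISS. Cache (LRU->MRU): [Z A U M X]
  14. access L: MISS. Cache (LRU->MRU): [Z A U M X L]
  15. access U: HIT. Cache (LRU->MRU): [Z A M X L U]
  16. access A: HIT. Cache (LRU->MRU): [Z M X L U A]
  17. access A: HIT. Cache (LRU->MRU): [Z M X L U A]
  18. access A: HIT. Cache (LRU->MRU): [Z M X L U A]
  19. access U: HIT. Cache (LRU->MRU): [Z M X L A U]
  20. access K: MISS. Cache (LRU->MRU): [Z M X L A U K]
  21. access Z: HIT. Cache (LRU->MRU): [M X L A U K Z]
  22. access F: MISS. Cache (LRU->MRU): [M X L A U K Z F]
  23. access L: HIT. Cache (LRU->MRU): [M X A U K Z F L]
  24. access O: MISS, evict M. Cache (LRU->MRU): [X A U K Z F L O]
Total: 15 hits, 9 misses, 1 evictions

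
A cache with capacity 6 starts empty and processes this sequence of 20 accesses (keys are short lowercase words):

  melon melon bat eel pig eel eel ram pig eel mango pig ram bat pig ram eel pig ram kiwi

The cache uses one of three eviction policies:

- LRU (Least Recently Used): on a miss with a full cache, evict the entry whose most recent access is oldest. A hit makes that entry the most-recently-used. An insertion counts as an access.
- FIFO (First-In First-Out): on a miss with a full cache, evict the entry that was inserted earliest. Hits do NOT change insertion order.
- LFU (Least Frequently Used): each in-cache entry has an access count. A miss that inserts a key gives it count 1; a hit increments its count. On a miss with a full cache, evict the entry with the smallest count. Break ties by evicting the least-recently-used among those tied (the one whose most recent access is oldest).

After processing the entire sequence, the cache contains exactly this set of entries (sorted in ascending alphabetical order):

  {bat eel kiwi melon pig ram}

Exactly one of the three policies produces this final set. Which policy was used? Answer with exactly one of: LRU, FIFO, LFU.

Answer: LFU

Derivation:
Simulating under each policy and comparing final sets:
  LRU: final set = {bat eel kiwi mango pig ram} -> differs
  FIFO: final set = {bat eel kiwi mango pig ram} -> differs
  LFU: final set = {bat eel kiwi melon pig ram} -> MATCHES target
Only LFU produces the target set.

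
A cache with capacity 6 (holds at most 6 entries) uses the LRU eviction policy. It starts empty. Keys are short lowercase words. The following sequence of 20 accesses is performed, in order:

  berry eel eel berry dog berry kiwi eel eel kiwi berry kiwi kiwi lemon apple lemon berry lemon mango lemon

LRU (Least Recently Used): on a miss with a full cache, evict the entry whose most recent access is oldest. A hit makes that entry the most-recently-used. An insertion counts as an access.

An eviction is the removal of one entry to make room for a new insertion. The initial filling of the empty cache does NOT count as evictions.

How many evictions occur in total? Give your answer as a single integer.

Answer: 1

Derivation:
LRU simulation (capacity=6):
  1. access berry: MISS. Cache (LRU->MRU): [berry]
  2. access eel: MISS. Cache (LRU->MRU): [berry eel]
  3. access eel: HIT. Cache (LRU->MRU): [berry eel]
  4. access berry: HIT. Cache (LRU->MRU): [eel berry]
  5. access dog: MISS. Cache (LRU->MRU): [eel berry dog]
  6. access berry: HIT. Cache (LRU->MRU): [eel dog berry]
  7. access kiwi: MISS. Cache (LRU->MRU): [eel dog berry kiwi]
  8. access eel: HIT. Cache (LRU->MRU): [dog berry kiwi eel]
  9. access eel: HIT. Cache (LRU->MRU): [dog berry kiwi eel]
  10. access kiwi: HIT. Cache (LRU->MRU): [dog berry eel kiwi]
  11. access berry: HIT. Cache (LRU->MRU): [dog eel kiwi berry]
  12. access kiwi: HIT. Cache (LRU->MRU): [dog eel berry kiwi]
  13. access kiwi: HIT. Cache (LRU->MRU): [dog eel berry kiwi]
  14. access lemon: MISS. Cache (LRU->MRU): [dog eel berry kiwi lemon]
  15. access apple: MISS. Cache (LRU->MRU): [dog eel berry kiwi lemon apple]
  16. access lemon: HIT. Cache (LRU->MRU): [dog eel berry kiwi apple lemon]
  17. access berry: HIT. Cache (LRU->MRU): [dog eel kiwi apple lemon berry]
  18. access lemon: HIT. Cache (LRU->MRU): [dog eel kiwi apple berry lemon]
  19. access mango: MISS, evict dog. Cache (LRU->MRU): [eel kiwi apple berry lemon mango]
  20. access lemon: HIT. Cache (LRU->MRU): [eel kiwi apple berry mango lemon]
Total: 13 hits, 7 misses, 1 evictions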